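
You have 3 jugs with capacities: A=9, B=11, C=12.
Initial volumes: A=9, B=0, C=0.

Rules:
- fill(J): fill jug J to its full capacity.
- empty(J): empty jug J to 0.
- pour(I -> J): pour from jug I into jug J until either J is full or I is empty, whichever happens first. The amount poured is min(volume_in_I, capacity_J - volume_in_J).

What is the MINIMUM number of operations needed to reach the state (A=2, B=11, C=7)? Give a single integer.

BFS from (A=9, B=0, C=0). One shortest path:
  1. pour(A -> B) -> (A=0 B=9 C=0)
  2. fill(A) -> (A=9 B=9 C=0)
  3. pour(A -> B) -> (A=7 B=11 C=0)
  4. pour(A -> C) -> (A=0 B=11 C=7)
  5. pour(B -> A) -> (A=9 B=2 C=7)
  6. empty(A) -> (A=0 B=2 C=7)
  7. pour(B -> A) -> (A=2 B=0 C=7)
  8. fill(B) -> (A=2 B=11 C=7)
Reached target in 8 moves.

Answer: 8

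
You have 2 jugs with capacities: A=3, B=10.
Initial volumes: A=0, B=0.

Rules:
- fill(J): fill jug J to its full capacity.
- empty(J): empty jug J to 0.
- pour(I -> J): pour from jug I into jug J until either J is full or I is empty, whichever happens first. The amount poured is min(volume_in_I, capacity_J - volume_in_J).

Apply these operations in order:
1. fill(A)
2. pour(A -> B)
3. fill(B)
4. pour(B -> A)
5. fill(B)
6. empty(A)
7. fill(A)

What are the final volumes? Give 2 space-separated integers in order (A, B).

Answer: 3 10

Derivation:
Step 1: fill(A) -> (A=3 B=0)
Step 2: pour(A -> B) -> (A=0 B=3)
Step 3: fill(B) -> (A=0 B=10)
Step 4: pour(B -> A) -> (A=3 B=7)
Step 5: fill(B) -> (A=3 B=10)
Step 6: empty(A) -> (A=0 B=10)
Step 7: fill(A) -> (A=3 B=10)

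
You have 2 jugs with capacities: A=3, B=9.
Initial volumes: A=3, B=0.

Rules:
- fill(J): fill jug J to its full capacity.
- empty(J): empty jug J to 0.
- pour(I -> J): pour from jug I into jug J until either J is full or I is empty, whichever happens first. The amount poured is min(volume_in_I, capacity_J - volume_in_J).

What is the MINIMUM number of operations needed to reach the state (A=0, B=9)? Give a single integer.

Answer: 2

Derivation:
BFS from (A=3, B=0). One shortest path:
  1. empty(A) -> (A=0 B=0)
  2. fill(B) -> (A=0 B=9)
Reached target in 2 moves.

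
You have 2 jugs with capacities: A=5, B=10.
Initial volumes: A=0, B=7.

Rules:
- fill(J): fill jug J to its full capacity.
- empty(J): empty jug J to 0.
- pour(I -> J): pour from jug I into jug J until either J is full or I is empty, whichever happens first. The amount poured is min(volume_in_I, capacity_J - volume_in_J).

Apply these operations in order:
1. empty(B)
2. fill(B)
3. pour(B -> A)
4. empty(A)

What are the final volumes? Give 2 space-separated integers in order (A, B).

Answer: 0 5

Derivation:
Step 1: empty(B) -> (A=0 B=0)
Step 2: fill(B) -> (A=0 B=10)
Step 3: pour(B -> A) -> (A=5 B=5)
Step 4: empty(A) -> (A=0 B=5)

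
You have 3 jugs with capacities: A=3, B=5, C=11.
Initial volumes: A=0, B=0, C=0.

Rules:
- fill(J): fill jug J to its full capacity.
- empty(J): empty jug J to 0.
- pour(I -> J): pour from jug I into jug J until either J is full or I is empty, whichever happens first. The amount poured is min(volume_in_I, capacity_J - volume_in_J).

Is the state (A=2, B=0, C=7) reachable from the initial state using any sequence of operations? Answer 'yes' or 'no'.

BFS from (A=0, B=0, C=0):
  1. fill(A) -> (A=3 B=0 C=0)
  2. fill(C) -> (A=3 B=0 C=11)
  3. pour(A -> B) -> (A=0 B=3 C=11)
  4. pour(C -> B) -> (A=0 B=5 C=9)
  5. empty(B) -> (A=0 B=0 C=9)
  6. pour(C -> B) -> (A=0 B=5 C=4)
  7. pour(B -> A) -> (A=3 B=2 C=4)
  8. pour(A -> C) -> (A=0 B=2 C=7)
  9. pour(B -> A) -> (A=2 B=0 C=7)
Target reached → yes.

Answer: yes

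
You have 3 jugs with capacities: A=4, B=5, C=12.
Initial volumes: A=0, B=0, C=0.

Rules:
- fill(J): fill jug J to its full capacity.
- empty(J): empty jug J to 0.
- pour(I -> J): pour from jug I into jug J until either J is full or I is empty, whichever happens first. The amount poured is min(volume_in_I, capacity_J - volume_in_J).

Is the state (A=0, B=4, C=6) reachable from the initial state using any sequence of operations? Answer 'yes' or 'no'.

BFS from (A=0, B=0, C=0):
  1. fill(B) -> (A=0 B=5 C=0)
  2. pour(B -> A) -> (A=4 B=1 C=0)
  3. pour(B -> C) -> (A=4 B=0 C=1)
  4. fill(B) -> (A=4 B=5 C=1)
  5. pour(B -> C) -> (A=4 B=0 C=6)
  6. pour(A -> B) -> (A=0 B=4 C=6)
Target reached → yes.

Answer: yes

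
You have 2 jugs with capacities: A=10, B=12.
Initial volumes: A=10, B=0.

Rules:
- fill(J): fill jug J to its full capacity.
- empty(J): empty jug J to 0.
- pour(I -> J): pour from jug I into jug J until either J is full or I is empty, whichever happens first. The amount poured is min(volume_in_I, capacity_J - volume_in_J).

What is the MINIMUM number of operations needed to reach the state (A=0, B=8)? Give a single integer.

BFS from (A=10, B=0). One shortest path:
  1. pour(A -> B) -> (A=0 B=10)
  2. fill(A) -> (A=10 B=10)
  3. pour(A -> B) -> (A=8 B=12)
  4. empty(B) -> (A=8 B=0)
  5. pour(A -> B) -> (A=0 B=8)
Reached target in 5 moves.

Answer: 5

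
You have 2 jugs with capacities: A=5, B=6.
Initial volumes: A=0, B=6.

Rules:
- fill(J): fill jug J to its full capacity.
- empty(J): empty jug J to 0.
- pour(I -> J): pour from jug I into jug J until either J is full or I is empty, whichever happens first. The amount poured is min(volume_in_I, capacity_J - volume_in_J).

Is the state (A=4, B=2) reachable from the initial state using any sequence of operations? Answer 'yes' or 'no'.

Answer: no

Derivation:
BFS explored all 22 reachable states.
Reachable set includes: (0,0), (0,1), (0,2), (0,3), (0,4), (0,5), (0,6), (1,0), (1,6), (2,0), (2,6), (3,0) ...
Target (A=4, B=2) not in reachable set → no.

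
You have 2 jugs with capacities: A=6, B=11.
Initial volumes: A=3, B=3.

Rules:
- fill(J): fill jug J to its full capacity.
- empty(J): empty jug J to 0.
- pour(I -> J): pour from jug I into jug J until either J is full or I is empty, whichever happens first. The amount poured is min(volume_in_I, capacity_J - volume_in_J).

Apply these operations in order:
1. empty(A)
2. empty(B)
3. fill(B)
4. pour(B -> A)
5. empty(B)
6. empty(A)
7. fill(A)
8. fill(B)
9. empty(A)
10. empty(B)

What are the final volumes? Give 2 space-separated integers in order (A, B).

Answer: 0 0

Derivation:
Step 1: empty(A) -> (A=0 B=3)
Step 2: empty(B) -> (A=0 B=0)
Step 3: fill(B) -> (A=0 B=11)
Step 4: pour(B -> A) -> (A=6 B=5)
Step 5: empty(B) -> (A=6 B=0)
Step 6: empty(A) -> (A=0 B=0)
Step 7: fill(A) -> (A=6 B=0)
Step 8: fill(B) -> (A=6 B=11)
Step 9: empty(A) -> (A=0 B=11)
Step 10: empty(B) -> (A=0 B=0)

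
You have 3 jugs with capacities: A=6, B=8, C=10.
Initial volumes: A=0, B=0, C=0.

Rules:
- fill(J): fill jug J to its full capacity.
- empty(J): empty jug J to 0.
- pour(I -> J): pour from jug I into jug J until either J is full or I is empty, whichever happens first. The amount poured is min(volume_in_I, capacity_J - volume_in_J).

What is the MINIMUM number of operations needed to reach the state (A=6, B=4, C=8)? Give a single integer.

Answer: 6

Derivation:
BFS from (A=0, B=0, C=0). One shortest path:
  1. fill(C) -> (A=0 B=0 C=10)
  2. pour(C -> B) -> (A=0 B=8 C=2)
  3. pour(C -> A) -> (A=2 B=8 C=0)
  4. pour(B -> C) -> (A=2 B=0 C=8)
  5. fill(B) -> (A=2 B=8 C=8)
  6. pour(B -> A) -> (A=6 B=4 C=8)
Reached target in 6 moves.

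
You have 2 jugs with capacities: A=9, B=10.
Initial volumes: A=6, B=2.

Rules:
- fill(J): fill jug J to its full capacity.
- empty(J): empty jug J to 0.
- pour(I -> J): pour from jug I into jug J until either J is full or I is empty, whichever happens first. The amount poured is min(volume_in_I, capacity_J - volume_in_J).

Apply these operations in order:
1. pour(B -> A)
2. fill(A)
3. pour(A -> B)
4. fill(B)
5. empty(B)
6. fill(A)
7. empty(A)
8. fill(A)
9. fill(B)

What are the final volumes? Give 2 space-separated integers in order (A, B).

Answer: 9 10

Derivation:
Step 1: pour(B -> A) -> (A=8 B=0)
Step 2: fill(A) -> (A=9 B=0)
Step 3: pour(A -> B) -> (A=0 B=9)
Step 4: fill(B) -> (A=0 B=10)
Step 5: empty(B) -> (A=0 B=0)
Step 6: fill(A) -> (A=9 B=0)
Step 7: empty(A) -> (A=0 B=0)
Step 8: fill(A) -> (A=9 B=0)
Step 9: fill(B) -> (A=9 B=10)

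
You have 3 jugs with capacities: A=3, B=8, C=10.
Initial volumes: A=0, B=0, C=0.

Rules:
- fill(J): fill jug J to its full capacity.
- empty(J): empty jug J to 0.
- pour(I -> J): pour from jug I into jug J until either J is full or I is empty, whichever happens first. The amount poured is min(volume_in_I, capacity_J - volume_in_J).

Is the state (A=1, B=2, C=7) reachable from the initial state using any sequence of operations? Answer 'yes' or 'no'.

Answer: no

Derivation:
BFS explored all 270 reachable states.
Reachable set includes: (0,0,0), (0,0,1), (0,0,2), (0,0,3), (0,0,4), (0,0,5), (0,0,6), (0,0,7), (0,0,8), (0,0,9), (0,0,10), (0,1,0) ...
Target (A=1, B=2, C=7) not in reachable set → no.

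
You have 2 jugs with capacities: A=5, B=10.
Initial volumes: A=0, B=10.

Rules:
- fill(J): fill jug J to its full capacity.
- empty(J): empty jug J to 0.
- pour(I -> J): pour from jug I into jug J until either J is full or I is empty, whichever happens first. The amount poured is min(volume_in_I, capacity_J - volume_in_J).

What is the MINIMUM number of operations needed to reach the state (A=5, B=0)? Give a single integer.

Answer: 2

Derivation:
BFS from (A=0, B=10). One shortest path:
  1. fill(A) -> (A=5 B=10)
  2. empty(B) -> (A=5 B=0)
Reached target in 2 moves.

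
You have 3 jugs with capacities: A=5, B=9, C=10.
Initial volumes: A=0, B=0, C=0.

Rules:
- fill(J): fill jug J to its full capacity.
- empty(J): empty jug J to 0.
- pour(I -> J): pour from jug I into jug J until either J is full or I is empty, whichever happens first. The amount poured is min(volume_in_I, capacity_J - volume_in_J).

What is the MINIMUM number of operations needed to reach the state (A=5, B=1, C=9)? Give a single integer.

Answer: 6

Derivation:
BFS from (A=0, B=0, C=0). One shortest path:
  1. fill(C) -> (A=0 B=0 C=10)
  2. pour(C -> B) -> (A=0 B=9 C=1)
  3. pour(C -> A) -> (A=1 B=9 C=0)
  4. pour(B -> C) -> (A=1 B=0 C=9)
  5. pour(A -> B) -> (A=0 B=1 C=9)
  6. fill(A) -> (A=5 B=1 C=9)
Reached target in 6 moves.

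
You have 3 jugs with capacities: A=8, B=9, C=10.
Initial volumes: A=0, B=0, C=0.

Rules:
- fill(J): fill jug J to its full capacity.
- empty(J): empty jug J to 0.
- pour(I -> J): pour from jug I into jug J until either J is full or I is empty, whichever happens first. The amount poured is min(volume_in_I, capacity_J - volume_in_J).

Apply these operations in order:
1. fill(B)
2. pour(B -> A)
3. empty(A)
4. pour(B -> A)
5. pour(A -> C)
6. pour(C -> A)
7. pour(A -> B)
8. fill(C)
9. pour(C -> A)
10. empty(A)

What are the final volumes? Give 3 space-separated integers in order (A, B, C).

Step 1: fill(B) -> (A=0 B=9 C=0)
Step 2: pour(B -> A) -> (A=8 B=1 C=0)
Step 3: empty(A) -> (A=0 B=1 C=0)
Step 4: pour(B -> A) -> (A=1 B=0 C=0)
Step 5: pour(A -> C) -> (A=0 B=0 C=1)
Step 6: pour(C -> A) -> (A=1 B=0 C=0)
Step 7: pour(A -> B) -> (A=0 B=1 C=0)
Step 8: fill(C) -> (A=0 B=1 C=10)
Step 9: pour(C -> A) -> (A=8 B=1 C=2)
Step 10: empty(A) -> (A=0 B=1 C=2)

Answer: 0 1 2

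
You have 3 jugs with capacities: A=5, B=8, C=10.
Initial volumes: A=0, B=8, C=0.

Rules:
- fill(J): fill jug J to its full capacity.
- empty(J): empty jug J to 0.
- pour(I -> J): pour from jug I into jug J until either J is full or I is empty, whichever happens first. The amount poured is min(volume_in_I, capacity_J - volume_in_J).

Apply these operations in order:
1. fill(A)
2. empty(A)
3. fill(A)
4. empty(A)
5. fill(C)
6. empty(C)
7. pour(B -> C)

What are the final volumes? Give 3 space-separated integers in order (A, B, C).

Step 1: fill(A) -> (A=5 B=8 C=0)
Step 2: empty(A) -> (A=0 B=8 C=0)
Step 3: fill(A) -> (A=5 B=8 C=0)
Step 4: empty(A) -> (A=0 B=8 C=0)
Step 5: fill(C) -> (A=0 B=8 C=10)
Step 6: empty(C) -> (A=0 B=8 C=0)
Step 7: pour(B -> C) -> (A=0 B=0 C=8)

Answer: 0 0 8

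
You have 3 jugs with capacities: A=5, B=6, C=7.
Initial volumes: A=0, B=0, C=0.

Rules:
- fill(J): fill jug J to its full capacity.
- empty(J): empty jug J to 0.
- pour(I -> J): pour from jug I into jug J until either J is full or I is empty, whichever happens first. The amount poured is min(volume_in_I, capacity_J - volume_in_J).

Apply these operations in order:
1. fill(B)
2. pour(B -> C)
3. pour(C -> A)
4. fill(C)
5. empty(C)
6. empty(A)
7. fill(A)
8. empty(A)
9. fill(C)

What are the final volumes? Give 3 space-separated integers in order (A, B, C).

Step 1: fill(B) -> (A=0 B=6 C=0)
Step 2: pour(B -> C) -> (A=0 B=0 C=6)
Step 3: pour(C -> A) -> (A=5 B=0 C=1)
Step 4: fill(C) -> (A=5 B=0 C=7)
Step 5: empty(C) -> (A=5 B=0 C=0)
Step 6: empty(A) -> (A=0 B=0 C=0)
Step 7: fill(A) -> (A=5 B=0 C=0)
Step 8: empty(A) -> (A=0 B=0 C=0)
Step 9: fill(C) -> (A=0 B=0 C=7)

Answer: 0 0 7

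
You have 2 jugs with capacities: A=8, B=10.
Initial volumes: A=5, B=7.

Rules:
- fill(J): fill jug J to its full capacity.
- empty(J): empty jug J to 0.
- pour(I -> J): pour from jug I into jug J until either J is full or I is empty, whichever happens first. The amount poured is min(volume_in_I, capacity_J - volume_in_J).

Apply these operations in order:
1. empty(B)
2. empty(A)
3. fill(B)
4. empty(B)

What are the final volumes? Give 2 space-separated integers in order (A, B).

Step 1: empty(B) -> (A=5 B=0)
Step 2: empty(A) -> (A=0 B=0)
Step 3: fill(B) -> (A=0 B=10)
Step 4: empty(B) -> (A=0 B=0)

Answer: 0 0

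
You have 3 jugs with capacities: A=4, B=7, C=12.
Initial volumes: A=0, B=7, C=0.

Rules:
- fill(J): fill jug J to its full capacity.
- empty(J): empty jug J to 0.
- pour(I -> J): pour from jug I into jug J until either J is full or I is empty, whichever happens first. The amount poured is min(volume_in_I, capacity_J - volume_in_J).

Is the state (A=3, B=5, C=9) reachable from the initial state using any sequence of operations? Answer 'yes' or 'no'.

BFS explored all 322 reachable states.
Reachable set includes: (0,0,0), (0,0,1), (0,0,2), (0,0,3), (0,0,4), (0,0,5), (0,0,6), (0,0,7), (0,0,8), (0,0,9), (0,0,10), (0,0,11) ...
Target (A=3, B=5, C=9) not in reachable set → no.

Answer: no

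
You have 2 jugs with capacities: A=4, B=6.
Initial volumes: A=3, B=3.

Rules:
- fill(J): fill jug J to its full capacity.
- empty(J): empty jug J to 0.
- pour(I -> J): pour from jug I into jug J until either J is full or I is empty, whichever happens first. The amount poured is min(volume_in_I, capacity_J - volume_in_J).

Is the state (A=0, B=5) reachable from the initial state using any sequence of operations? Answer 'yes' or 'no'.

Answer: yes

Derivation:
BFS from (A=3, B=3):
  1. fill(B) -> (A=3 B=6)
  2. pour(B -> A) -> (A=4 B=5)
  3. empty(A) -> (A=0 B=5)
Target reached → yes.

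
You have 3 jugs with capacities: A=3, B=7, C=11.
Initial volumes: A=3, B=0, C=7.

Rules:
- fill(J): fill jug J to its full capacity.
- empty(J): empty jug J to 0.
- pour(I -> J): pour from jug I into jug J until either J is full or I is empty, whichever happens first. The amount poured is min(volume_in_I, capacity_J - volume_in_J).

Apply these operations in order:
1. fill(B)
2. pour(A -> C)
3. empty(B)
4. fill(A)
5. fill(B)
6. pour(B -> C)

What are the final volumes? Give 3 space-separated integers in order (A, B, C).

Step 1: fill(B) -> (A=3 B=7 C=7)
Step 2: pour(A -> C) -> (A=0 B=7 C=10)
Step 3: empty(B) -> (A=0 B=0 C=10)
Step 4: fill(A) -> (A=3 B=0 C=10)
Step 5: fill(B) -> (A=3 B=7 C=10)
Step 6: pour(B -> C) -> (A=3 B=6 C=11)

Answer: 3 6 11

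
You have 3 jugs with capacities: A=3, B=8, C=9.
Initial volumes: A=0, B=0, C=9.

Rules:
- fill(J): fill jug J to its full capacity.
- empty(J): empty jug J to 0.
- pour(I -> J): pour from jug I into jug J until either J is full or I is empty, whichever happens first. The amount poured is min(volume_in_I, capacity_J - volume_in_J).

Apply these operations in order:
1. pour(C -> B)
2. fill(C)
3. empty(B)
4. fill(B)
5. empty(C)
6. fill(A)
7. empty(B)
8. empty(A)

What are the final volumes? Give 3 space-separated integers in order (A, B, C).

Answer: 0 0 0

Derivation:
Step 1: pour(C -> B) -> (A=0 B=8 C=1)
Step 2: fill(C) -> (A=0 B=8 C=9)
Step 3: empty(B) -> (A=0 B=0 C=9)
Step 4: fill(B) -> (A=0 B=8 C=9)
Step 5: empty(C) -> (A=0 B=8 C=0)
Step 6: fill(A) -> (A=3 B=8 C=0)
Step 7: empty(B) -> (A=3 B=0 C=0)
Step 8: empty(A) -> (A=0 B=0 C=0)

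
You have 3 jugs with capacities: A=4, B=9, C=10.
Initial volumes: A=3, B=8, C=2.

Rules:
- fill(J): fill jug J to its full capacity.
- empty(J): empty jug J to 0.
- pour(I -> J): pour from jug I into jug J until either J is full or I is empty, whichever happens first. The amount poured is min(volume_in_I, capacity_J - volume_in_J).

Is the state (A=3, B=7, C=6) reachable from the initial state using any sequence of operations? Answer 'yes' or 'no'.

Answer: no

Derivation:
BFS explored all 335 reachable states.
Reachable set includes: (0,0,0), (0,0,1), (0,0,2), (0,0,3), (0,0,4), (0,0,5), (0,0,6), (0,0,7), (0,0,8), (0,0,9), (0,0,10), (0,1,0) ...
Target (A=3, B=7, C=6) not in reachable set → no.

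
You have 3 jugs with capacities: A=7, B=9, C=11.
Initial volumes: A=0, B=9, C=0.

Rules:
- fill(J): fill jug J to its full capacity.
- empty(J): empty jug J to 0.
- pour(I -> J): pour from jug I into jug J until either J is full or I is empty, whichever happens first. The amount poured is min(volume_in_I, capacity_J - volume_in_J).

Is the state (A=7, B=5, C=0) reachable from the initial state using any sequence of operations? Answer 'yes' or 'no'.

BFS from (A=0, B=9, C=0):
  1. fill(A) -> (A=7 B=9 C=0)
  2. pour(A -> C) -> (A=0 B=9 C=7)
  3. fill(A) -> (A=7 B=9 C=7)
  4. pour(B -> C) -> (A=7 B=5 C=11)
  5. empty(C) -> (A=7 B=5 C=0)
Target reached → yes.

Answer: yes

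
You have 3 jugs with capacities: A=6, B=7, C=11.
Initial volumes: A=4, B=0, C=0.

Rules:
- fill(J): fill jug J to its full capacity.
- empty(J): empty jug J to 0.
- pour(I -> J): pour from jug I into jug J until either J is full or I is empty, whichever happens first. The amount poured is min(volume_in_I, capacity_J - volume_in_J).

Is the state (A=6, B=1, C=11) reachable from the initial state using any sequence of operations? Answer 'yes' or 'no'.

Answer: yes

Derivation:
BFS from (A=4, B=0, C=0):
  1. empty(A) -> (A=0 B=0 C=0)
  2. fill(B) -> (A=0 B=7 C=0)
  3. fill(C) -> (A=0 B=7 C=11)
  4. pour(B -> A) -> (A=6 B=1 C=11)
Target reached → yes.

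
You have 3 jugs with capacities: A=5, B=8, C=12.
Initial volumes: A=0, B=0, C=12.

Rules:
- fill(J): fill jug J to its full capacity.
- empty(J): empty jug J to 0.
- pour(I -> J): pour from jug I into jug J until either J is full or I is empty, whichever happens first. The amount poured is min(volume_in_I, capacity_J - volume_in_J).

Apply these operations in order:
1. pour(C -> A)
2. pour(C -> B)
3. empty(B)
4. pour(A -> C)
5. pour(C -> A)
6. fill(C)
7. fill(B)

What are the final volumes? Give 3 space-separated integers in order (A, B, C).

Step 1: pour(C -> A) -> (A=5 B=0 C=7)
Step 2: pour(C -> B) -> (A=5 B=7 C=0)
Step 3: empty(B) -> (A=5 B=0 C=0)
Step 4: pour(A -> C) -> (A=0 B=0 C=5)
Step 5: pour(C -> A) -> (A=5 B=0 C=0)
Step 6: fill(C) -> (A=5 B=0 C=12)
Step 7: fill(B) -> (A=5 B=8 C=12)

Answer: 5 8 12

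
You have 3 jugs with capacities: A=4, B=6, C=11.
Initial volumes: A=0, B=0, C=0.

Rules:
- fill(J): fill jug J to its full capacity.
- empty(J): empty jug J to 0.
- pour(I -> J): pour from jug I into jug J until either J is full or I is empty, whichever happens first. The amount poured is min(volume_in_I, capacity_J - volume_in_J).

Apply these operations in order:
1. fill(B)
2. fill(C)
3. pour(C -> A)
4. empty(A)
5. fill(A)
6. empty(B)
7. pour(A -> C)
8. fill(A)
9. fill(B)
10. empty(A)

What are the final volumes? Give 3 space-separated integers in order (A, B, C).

Answer: 0 6 11

Derivation:
Step 1: fill(B) -> (A=0 B=6 C=0)
Step 2: fill(C) -> (A=0 B=6 C=11)
Step 3: pour(C -> A) -> (A=4 B=6 C=7)
Step 4: empty(A) -> (A=0 B=6 C=7)
Step 5: fill(A) -> (A=4 B=6 C=7)
Step 6: empty(B) -> (A=4 B=0 C=7)
Step 7: pour(A -> C) -> (A=0 B=0 C=11)
Step 8: fill(A) -> (A=4 B=0 C=11)
Step 9: fill(B) -> (A=4 B=6 C=11)
Step 10: empty(A) -> (A=0 B=6 C=11)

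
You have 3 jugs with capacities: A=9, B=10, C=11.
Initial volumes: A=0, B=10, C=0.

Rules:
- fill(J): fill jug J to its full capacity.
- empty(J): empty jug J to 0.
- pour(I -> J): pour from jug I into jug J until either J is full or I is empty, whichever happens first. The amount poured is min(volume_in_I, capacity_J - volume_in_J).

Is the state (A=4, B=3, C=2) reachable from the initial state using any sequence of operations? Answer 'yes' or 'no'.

Answer: no

Derivation:
BFS explored all 600 reachable states.
Reachable set includes: (0,0,0), (0,0,1), (0,0,2), (0,0,3), (0,0,4), (0,0,5), (0,0,6), (0,0,7), (0,0,8), (0,0,9), (0,0,10), (0,0,11) ...
Target (A=4, B=3, C=2) not in reachable set → no.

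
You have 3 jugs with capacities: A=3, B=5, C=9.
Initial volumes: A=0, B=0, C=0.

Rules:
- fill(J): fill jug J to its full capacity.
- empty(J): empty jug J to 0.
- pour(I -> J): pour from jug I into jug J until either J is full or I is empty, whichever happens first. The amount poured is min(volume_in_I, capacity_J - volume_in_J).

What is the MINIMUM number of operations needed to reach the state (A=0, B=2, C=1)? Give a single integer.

Answer: 6

Derivation:
BFS from (A=0, B=0, C=0). One shortest path:
  1. fill(C) -> (A=0 B=0 C=9)
  2. pour(C -> A) -> (A=3 B=0 C=6)
  3. empty(A) -> (A=0 B=0 C=6)
  4. pour(C -> B) -> (A=0 B=5 C=1)
  5. pour(B -> A) -> (A=3 B=2 C=1)
  6. empty(A) -> (A=0 B=2 C=1)
Reached target in 6 moves.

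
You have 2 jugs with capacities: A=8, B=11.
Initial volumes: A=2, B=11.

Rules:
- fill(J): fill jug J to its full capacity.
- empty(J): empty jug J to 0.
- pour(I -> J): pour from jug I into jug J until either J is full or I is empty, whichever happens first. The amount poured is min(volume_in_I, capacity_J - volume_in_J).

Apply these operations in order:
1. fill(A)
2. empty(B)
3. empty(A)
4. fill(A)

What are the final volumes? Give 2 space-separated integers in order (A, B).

Answer: 8 0

Derivation:
Step 1: fill(A) -> (A=8 B=11)
Step 2: empty(B) -> (A=8 B=0)
Step 3: empty(A) -> (A=0 B=0)
Step 4: fill(A) -> (A=8 B=0)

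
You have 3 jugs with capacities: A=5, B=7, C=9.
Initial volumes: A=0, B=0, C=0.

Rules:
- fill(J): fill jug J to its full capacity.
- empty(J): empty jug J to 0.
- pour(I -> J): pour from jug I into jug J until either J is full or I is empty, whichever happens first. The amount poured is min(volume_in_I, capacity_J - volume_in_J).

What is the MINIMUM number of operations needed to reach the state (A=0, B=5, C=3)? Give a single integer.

BFS from (A=0, B=0, C=0). One shortest path:
  1. fill(A) -> (A=5 B=0 C=0)
  2. fill(B) -> (A=5 B=7 C=0)
  3. pour(A -> C) -> (A=0 B=7 C=5)
  4. fill(A) -> (A=5 B=7 C=5)
  5. pour(B -> C) -> (A=5 B=3 C=9)
  6. empty(C) -> (A=5 B=3 C=0)
  7. pour(B -> C) -> (A=5 B=0 C=3)
  8. pour(A -> B) -> (A=0 B=5 C=3)
Reached target in 8 moves.

Answer: 8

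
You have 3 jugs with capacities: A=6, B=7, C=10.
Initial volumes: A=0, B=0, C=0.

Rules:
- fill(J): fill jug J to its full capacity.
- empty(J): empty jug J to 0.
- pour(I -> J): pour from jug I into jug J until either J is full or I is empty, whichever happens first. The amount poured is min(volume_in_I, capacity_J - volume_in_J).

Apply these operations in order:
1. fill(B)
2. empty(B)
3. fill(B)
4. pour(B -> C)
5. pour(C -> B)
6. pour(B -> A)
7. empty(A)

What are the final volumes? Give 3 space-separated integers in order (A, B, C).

Answer: 0 1 0

Derivation:
Step 1: fill(B) -> (A=0 B=7 C=0)
Step 2: empty(B) -> (A=0 B=0 C=0)
Step 3: fill(B) -> (A=0 B=7 C=0)
Step 4: pour(B -> C) -> (A=0 B=0 C=7)
Step 5: pour(C -> B) -> (A=0 B=7 C=0)
Step 6: pour(B -> A) -> (A=6 B=1 C=0)
Step 7: empty(A) -> (A=0 B=1 C=0)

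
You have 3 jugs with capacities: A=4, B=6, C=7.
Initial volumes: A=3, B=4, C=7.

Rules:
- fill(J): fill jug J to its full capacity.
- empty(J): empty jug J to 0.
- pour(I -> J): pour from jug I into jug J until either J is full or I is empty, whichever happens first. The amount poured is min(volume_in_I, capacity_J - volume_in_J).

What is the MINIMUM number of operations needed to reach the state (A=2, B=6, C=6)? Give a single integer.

Answer: 2

Derivation:
BFS from (A=3, B=4, C=7). One shortest path:
  1. pour(C -> A) -> (A=4 B=4 C=6)
  2. pour(A -> B) -> (A=2 B=6 C=6)
Reached target in 2 moves.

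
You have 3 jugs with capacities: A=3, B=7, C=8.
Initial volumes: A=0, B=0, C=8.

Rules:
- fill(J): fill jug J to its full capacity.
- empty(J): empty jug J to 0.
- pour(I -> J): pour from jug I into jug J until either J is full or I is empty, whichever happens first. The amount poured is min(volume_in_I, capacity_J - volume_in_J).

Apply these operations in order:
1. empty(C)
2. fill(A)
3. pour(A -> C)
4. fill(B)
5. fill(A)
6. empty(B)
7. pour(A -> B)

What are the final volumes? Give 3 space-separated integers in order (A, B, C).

Step 1: empty(C) -> (A=0 B=0 C=0)
Step 2: fill(A) -> (A=3 B=0 C=0)
Step 3: pour(A -> C) -> (A=0 B=0 C=3)
Step 4: fill(B) -> (A=0 B=7 C=3)
Step 5: fill(A) -> (A=3 B=7 C=3)
Step 6: empty(B) -> (A=3 B=0 C=3)
Step 7: pour(A -> B) -> (A=0 B=3 C=3)

Answer: 0 3 3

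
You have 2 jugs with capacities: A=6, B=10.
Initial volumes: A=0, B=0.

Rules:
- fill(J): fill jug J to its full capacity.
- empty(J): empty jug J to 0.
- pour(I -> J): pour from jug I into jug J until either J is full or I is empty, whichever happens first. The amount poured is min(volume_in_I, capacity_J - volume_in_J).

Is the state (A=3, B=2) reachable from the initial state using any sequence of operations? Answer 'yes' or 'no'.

Answer: no

Derivation:
BFS explored all 16 reachable states.
Reachable set includes: (0,0), (0,2), (0,4), (0,6), (0,8), (0,10), (2,0), (2,10), (4,0), (4,10), (6,0), (6,2) ...
Target (A=3, B=2) not in reachable set → no.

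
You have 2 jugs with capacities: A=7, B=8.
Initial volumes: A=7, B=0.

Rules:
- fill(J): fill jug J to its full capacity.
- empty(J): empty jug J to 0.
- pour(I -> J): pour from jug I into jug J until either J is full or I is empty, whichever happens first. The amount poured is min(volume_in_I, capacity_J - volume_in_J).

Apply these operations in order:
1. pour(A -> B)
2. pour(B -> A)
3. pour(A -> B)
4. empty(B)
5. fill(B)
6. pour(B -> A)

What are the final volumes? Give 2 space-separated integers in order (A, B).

Answer: 7 1

Derivation:
Step 1: pour(A -> B) -> (A=0 B=7)
Step 2: pour(B -> A) -> (A=7 B=0)
Step 3: pour(A -> B) -> (A=0 B=7)
Step 4: empty(B) -> (A=0 B=0)
Step 5: fill(B) -> (A=0 B=8)
Step 6: pour(B -> A) -> (A=7 B=1)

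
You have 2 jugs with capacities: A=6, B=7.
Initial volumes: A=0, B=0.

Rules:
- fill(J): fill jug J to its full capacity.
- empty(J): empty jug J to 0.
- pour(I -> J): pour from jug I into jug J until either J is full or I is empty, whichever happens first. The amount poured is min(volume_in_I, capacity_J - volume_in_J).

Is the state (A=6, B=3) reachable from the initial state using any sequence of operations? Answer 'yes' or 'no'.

Answer: yes

Derivation:
BFS from (A=0, B=0):
  1. fill(B) -> (A=0 B=7)
  2. pour(B -> A) -> (A=6 B=1)
  3. empty(A) -> (A=0 B=1)
  4. pour(B -> A) -> (A=1 B=0)
  5. fill(B) -> (A=1 B=7)
  6. pour(B -> A) -> (A=6 B=2)
  7. empty(A) -> (A=0 B=2)
  8. pour(B -> A) -> (A=2 B=0)
  9. fill(B) -> (A=2 B=7)
  10. pour(B -> A) -> (A=6 B=3)
Target reached → yes.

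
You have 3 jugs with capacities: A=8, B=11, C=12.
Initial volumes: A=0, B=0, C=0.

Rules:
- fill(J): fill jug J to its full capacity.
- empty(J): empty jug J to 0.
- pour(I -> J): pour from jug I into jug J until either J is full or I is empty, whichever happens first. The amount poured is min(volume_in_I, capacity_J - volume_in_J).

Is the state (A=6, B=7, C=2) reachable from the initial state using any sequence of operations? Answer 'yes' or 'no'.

BFS explored all 634 reachable states.
Reachable set includes: (0,0,0), (0,0,1), (0,0,2), (0,0,3), (0,0,4), (0,0,5), (0,0,6), (0,0,7), (0,0,8), (0,0,9), (0,0,10), (0,0,11) ...
Target (A=6, B=7, C=2) not in reachable set → no.

Answer: no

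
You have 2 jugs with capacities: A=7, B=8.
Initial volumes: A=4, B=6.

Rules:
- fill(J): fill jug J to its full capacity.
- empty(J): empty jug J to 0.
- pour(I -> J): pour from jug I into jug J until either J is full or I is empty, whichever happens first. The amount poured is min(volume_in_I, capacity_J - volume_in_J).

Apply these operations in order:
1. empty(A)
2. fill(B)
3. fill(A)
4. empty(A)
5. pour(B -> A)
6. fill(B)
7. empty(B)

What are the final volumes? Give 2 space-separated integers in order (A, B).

Step 1: empty(A) -> (A=0 B=6)
Step 2: fill(B) -> (A=0 B=8)
Step 3: fill(A) -> (A=7 B=8)
Step 4: empty(A) -> (A=0 B=8)
Step 5: pour(B -> A) -> (A=7 B=1)
Step 6: fill(B) -> (A=7 B=8)
Step 7: empty(B) -> (A=7 B=0)

Answer: 7 0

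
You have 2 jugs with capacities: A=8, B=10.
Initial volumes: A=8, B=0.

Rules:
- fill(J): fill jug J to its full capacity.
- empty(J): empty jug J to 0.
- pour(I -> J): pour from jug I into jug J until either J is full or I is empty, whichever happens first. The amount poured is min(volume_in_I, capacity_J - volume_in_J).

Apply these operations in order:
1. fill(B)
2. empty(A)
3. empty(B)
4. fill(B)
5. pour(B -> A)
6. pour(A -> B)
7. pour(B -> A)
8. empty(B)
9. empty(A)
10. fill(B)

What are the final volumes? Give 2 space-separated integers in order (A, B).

Step 1: fill(B) -> (A=8 B=10)
Step 2: empty(A) -> (A=0 B=10)
Step 3: empty(B) -> (A=0 B=0)
Step 4: fill(B) -> (A=0 B=10)
Step 5: pour(B -> A) -> (A=8 B=2)
Step 6: pour(A -> B) -> (A=0 B=10)
Step 7: pour(B -> A) -> (A=8 B=2)
Step 8: empty(B) -> (A=8 B=0)
Step 9: empty(A) -> (A=0 B=0)
Step 10: fill(B) -> (A=0 B=10)

Answer: 0 10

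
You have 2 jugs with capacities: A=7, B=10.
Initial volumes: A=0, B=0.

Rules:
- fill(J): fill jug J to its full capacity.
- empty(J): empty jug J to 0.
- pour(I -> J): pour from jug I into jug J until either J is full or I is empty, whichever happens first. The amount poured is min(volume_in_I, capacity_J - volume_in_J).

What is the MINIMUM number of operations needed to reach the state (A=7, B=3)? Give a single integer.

BFS from (A=0, B=0). One shortest path:
  1. fill(B) -> (A=0 B=10)
  2. pour(B -> A) -> (A=7 B=3)
Reached target in 2 moves.

Answer: 2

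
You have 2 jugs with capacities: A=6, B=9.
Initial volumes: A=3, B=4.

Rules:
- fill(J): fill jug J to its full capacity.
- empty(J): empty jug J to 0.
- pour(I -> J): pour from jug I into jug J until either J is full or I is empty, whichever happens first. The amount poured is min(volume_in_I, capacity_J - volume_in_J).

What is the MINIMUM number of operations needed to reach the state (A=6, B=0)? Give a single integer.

Answer: 2

Derivation:
BFS from (A=3, B=4). One shortest path:
  1. fill(A) -> (A=6 B=4)
  2. empty(B) -> (A=6 B=0)
Reached target in 2 moves.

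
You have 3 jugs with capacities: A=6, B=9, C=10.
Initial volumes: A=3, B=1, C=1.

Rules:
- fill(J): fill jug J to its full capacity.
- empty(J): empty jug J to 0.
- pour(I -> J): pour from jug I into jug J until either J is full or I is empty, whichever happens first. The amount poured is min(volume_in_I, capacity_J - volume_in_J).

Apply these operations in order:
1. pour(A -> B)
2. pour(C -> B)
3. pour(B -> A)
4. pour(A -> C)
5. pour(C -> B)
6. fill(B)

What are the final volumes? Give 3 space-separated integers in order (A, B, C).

Step 1: pour(A -> B) -> (A=0 B=4 C=1)
Step 2: pour(C -> B) -> (A=0 B=5 C=0)
Step 3: pour(B -> A) -> (A=5 B=0 C=0)
Step 4: pour(A -> C) -> (A=0 B=0 C=5)
Step 5: pour(C -> B) -> (A=0 B=5 C=0)
Step 6: fill(B) -> (A=0 B=9 C=0)

Answer: 0 9 0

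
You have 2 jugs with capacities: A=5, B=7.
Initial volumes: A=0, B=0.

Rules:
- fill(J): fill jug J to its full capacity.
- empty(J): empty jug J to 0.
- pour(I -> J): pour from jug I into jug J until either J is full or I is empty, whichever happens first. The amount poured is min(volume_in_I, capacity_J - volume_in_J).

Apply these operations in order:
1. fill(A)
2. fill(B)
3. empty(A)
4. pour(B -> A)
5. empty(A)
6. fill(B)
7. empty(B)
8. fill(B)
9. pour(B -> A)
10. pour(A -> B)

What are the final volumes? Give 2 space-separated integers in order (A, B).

Answer: 0 7

Derivation:
Step 1: fill(A) -> (A=5 B=0)
Step 2: fill(B) -> (A=5 B=7)
Step 3: empty(A) -> (A=0 B=7)
Step 4: pour(B -> A) -> (A=5 B=2)
Step 5: empty(A) -> (A=0 B=2)
Step 6: fill(B) -> (A=0 B=7)
Step 7: empty(B) -> (A=0 B=0)
Step 8: fill(B) -> (A=0 B=7)
Step 9: pour(B -> A) -> (A=5 B=2)
Step 10: pour(A -> B) -> (A=0 B=7)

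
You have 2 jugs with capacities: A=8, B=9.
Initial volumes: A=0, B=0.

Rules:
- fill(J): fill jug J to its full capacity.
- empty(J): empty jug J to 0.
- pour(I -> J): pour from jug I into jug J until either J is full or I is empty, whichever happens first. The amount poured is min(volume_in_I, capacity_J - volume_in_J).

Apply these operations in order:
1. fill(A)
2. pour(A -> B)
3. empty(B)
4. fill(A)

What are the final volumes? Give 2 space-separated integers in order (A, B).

Step 1: fill(A) -> (A=8 B=0)
Step 2: pour(A -> B) -> (A=0 B=8)
Step 3: empty(B) -> (A=0 B=0)
Step 4: fill(A) -> (A=8 B=0)

Answer: 8 0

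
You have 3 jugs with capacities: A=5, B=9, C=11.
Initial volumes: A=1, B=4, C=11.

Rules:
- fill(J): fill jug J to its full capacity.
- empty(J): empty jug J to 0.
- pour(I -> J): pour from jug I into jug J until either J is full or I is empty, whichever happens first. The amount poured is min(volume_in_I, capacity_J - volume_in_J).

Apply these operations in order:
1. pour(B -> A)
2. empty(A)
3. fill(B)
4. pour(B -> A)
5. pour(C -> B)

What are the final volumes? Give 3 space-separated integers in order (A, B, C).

Step 1: pour(B -> A) -> (A=5 B=0 C=11)
Step 2: empty(A) -> (A=0 B=0 C=11)
Step 3: fill(B) -> (A=0 B=9 C=11)
Step 4: pour(B -> A) -> (A=5 B=4 C=11)
Step 5: pour(C -> B) -> (A=5 B=9 C=6)

Answer: 5 9 6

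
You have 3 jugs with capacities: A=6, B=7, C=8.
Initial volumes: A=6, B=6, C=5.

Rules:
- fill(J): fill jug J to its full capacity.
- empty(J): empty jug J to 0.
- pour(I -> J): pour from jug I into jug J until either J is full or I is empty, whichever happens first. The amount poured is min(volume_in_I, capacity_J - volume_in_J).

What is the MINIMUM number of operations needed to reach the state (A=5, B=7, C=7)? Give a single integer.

BFS from (A=6, B=6, C=5). One shortest path:
  1. empty(A) -> (A=0 B=6 C=5)
  2. pour(C -> A) -> (A=5 B=6 C=0)
  3. fill(C) -> (A=5 B=6 C=8)
  4. pour(C -> B) -> (A=5 B=7 C=7)
Reached target in 4 moves.

Answer: 4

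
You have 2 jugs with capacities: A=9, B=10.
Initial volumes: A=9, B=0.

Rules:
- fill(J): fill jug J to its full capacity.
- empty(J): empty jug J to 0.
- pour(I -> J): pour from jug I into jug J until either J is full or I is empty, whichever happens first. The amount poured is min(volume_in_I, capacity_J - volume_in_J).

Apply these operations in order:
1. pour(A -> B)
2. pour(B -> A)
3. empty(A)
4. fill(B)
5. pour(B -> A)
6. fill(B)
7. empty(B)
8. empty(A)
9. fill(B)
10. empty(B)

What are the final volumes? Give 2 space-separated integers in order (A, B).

Answer: 0 0

Derivation:
Step 1: pour(A -> B) -> (A=0 B=9)
Step 2: pour(B -> A) -> (A=9 B=0)
Step 3: empty(A) -> (A=0 B=0)
Step 4: fill(B) -> (A=0 B=10)
Step 5: pour(B -> A) -> (A=9 B=1)
Step 6: fill(B) -> (A=9 B=10)
Step 7: empty(B) -> (A=9 B=0)
Step 8: empty(A) -> (A=0 B=0)
Step 9: fill(B) -> (A=0 B=10)
Step 10: empty(B) -> (A=0 B=0)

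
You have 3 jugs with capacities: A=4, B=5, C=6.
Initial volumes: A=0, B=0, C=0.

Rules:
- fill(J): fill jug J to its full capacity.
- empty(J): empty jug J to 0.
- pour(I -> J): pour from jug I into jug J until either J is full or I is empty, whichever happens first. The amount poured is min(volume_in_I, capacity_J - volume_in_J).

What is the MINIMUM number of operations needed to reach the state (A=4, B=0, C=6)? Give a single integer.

BFS from (A=0, B=0, C=0). One shortest path:
  1. fill(A) -> (A=4 B=0 C=0)
  2. fill(C) -> (A=4 B=0 C=6)
Reached target in 2 moves.

Answer: 2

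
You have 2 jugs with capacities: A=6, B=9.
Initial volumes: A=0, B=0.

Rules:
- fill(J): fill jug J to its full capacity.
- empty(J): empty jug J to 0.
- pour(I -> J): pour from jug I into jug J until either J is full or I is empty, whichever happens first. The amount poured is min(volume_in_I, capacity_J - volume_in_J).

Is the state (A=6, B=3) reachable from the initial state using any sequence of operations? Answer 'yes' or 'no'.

Answer: yes

Derivation:
BFS from (A=0, B=0):
  1. fill(B) -> (A=0 B=9)
  2. pour(B -> A) -> (A=6 B=3)
Target reached → yes.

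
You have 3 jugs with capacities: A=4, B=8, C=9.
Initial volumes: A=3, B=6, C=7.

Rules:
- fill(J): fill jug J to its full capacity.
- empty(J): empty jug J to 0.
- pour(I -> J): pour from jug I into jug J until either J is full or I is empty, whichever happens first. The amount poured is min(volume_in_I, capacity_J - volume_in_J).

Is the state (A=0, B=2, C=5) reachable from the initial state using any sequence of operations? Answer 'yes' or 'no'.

BFS from (A=3, B=6, C=7):
  1. pour(A -> C) -> (A=1 B=6 C=9)
  2. empty(C) -> (A=1 B=6 C=0)
  3. pour(A -> C) -> (A=0 B=6 C=1)
  4. pour(B -> A) -> (A=4 B=2 C=1)
  5. pour(A -> C) -> (A=0 B=2 C=5)
Target reached → yes.

Answer: yes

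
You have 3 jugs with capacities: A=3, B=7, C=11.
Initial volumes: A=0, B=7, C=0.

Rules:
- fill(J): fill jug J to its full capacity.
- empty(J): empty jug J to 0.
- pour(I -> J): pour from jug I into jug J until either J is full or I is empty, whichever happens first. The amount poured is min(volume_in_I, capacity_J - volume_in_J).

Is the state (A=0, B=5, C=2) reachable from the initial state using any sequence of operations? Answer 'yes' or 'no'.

Answer: yes

Derivation:
BFS from (A=0, B=7, C=0):
  1. fill(A) -> (A=3 B=7 C=0)
  2. pour(A -> C) -> (A=0 B=7 C=3)
  3. pour(B -> A) -> (A=3 B=4 C=3)
  4. pour(A -> C) -> (A=0 B=4 C=6)
  5. pour(B -> A) -> (A=3 B=1 C=6)
  6. pour(A -> C) -> (A=0 B=1 C=9)
  7. pour(B -> A) -> (A=1 B=0 C=9)
  8. pour(C -> B) -> (A=1 B=7 C=2)
  9. pour(B -> A) -> (A=3 B=5 C=2)
  10. empty(A) -> (A=0 B=5 C=2)
Target reached → yes.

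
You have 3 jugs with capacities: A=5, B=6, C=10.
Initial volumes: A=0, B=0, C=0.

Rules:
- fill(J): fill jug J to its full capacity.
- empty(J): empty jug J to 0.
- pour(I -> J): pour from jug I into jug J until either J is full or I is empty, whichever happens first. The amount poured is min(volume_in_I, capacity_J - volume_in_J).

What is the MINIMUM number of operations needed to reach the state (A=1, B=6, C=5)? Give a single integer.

Answer: 5

Derivation:
BFS from (A=0, B=0, C=0). One shortest path:
  1. fill(B) -> (A=0 B=6 C=0)
  2. pour(B -> A) -> (A=5 B=1 C=0)
  3. pour(A -> C) -> (A=0 B=1 C=5)
  4. pour(B -> A) -> (A=1 B=0 C=5)
  5. fill(B) -> (A=1 B=6 C=5)
Reached target in 5 moves.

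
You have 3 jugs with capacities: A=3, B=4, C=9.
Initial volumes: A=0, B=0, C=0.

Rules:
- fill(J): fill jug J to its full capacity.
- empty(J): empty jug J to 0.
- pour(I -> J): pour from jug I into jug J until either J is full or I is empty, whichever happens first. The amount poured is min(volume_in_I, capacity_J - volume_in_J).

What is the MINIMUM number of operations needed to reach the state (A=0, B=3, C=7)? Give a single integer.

BFS from (A=0, B=0, C=0). One shortest path:
  1. fill(A) -> (A=3 B=0 C=0)
  2. fill(B) -> (A=3 B=4 C=0)
  3. pour(A -> C) -> (A=0 B=4 C=3)
  4. fill(A) -> (A=3 B=4 C=3)
  5. pour(B -> C) -> (A=3 B=0 C=7)
  6. pour(A -> B) -> (A=0 B=3 C=7)
Reached target in 6 moves.

Answer: 6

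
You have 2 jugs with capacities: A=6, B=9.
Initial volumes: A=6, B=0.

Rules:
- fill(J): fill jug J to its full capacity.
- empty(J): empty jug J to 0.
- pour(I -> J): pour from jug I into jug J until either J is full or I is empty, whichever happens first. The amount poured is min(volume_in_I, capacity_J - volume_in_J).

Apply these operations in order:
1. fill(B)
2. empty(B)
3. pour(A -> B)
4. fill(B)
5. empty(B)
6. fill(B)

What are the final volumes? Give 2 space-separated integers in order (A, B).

Answer: 0 9

Derivation:
Step 1: fill(B) -> (A=6 B=9)
Step 2: empty(B) -> (A=6 B=0)
Step 3: pour(A -> B) -> (A=0 B=6)
Step 4: fill(B) -> (A=0 B=9)
Step 5: empty(B) -> (A=0 B=0)
Step 6: fill(B) -> (A=0 B=9)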